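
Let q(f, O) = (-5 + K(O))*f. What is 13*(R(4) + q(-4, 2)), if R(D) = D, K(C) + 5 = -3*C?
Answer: 884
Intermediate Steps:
K(C) = -5 - 3*C
q(f, O) = f*(-10 - 3*O) (q(f, O) = (-5 + (-5 - 3*O))*f = (-10 - 3*O)*f = f*(-10 - 3*O))
13*(R(4) + q(-4, 2)) = 13*(4 - 1*(-4)*(10 + 3*2)) = 13*(4 - 1*(-4)*(10 + 6)) = 13*(4 - 1*(-4)*16) = 13*(4 + 64) = 13*68 = 884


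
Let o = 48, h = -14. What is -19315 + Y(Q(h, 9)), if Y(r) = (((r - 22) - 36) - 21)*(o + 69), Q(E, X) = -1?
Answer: -28675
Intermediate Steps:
Y(r) = -9243 + 117*r (Y(r) = (((r - 22) - 36) - 21)*(48 + 69) = (((-22 + r) - 36) - 21)*117 = ((-58 + r) - 21)*117 = (-79 + r)*117 = -9243 + 117*r)
-19315 + Y(Q(h, 9)) = -19315 + (-9243 + 117*(-1)) = -19315 + (-9243 - 117) = -19315 - 9360 = -28675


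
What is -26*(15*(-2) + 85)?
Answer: -1430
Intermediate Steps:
-26*(15*(-2) + 85) = -26*(-30 + 85) = -26*55 = -1430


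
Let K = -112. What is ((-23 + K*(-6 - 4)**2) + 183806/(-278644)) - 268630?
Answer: -38989771569/139322 ≈ -2.7985e+5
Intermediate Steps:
((-23 + K*(-6 - 4)**2) + 183806/(-278644)) - 268630 = ((-23 - 112*(-6 - 4)**2) + 183806/(-278644)) - 268630 = ((-23 - 112*(-10)**2) + 183806*(-1/278644)) - 268630 = ((-23 - 112*100) - 91903/139322) - 268630 = ((-23 - 11200) - 91903/139322) - 268630 = (-11223 - 91903/139322) - 268630 = -1563702709/139322 - 268630 = -38989771569/139322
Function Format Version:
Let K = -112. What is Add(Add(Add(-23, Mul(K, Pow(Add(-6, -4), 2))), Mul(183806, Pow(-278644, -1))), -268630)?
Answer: Rational(-38989771569, 139322) ≈ -2.7985e+5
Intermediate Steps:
Add(Add(Add(-23, Mul(K, Pow(Add(-6, -4), 2))), Mul(183806, Pow(-278644, -1))), -268630) = Add(Add(Add(-23, Mul(-112, Pow(Add(-6, -4), 2))), Mul(183806, Pow(-278644, -1))), -268630) = Add(Add(Add(-23, Mul(-112, Pow(-10, 2))), Mul(183806, Rational(-1, 278644))), -268630) = Add(Add(Add(-23, Mul(-112, 100)), Rational(-91903, 139322)), -268630) = Add(Add(Add(-23, -11200), Rational(-91903, 139322)), -268630) = Add(Add(-11223, Rational(-91903, 139322)), -268630) = Add(Rational(-1563702709, 139322), -268630) = Rational(-38989771569, 139322)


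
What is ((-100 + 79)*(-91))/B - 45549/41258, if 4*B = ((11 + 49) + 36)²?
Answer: -621449/2263296 ≈ -0.27458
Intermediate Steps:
B = 2304 (B = ((11 + 49) + 36)²/4 = (60 + 36)²/4 = (¼)*96² = (¼)*9216 = 2304)
((-100 + 79)*(-91))/B - 45549/41258 = ((-100 + 79)*(-91))/2304 - 45549/41258 = -21*(-91)*(1/2304) - 45549*1/41258 = 1911*(1/2304) - 6507/5894 = 637/768 - 6507/5894 = -621449/2263296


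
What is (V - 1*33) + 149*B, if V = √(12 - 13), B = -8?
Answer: -1225 + I ≈ -1225.0 + 1.0*I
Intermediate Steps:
V = I (V = √(-1) = I ≈ 1.0*I)
(V - 1*33) + 149*B = (I - 1*33) + 149*(-8) = (I - 33) - 1192 = (-33 + I) - 1192 = -1225 + I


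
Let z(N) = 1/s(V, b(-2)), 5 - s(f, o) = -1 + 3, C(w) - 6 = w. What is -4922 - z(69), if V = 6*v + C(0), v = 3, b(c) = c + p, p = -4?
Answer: -14767/3 ≈ -4922.3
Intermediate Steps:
b(c) = -4 + c (b(c) = c - 4 = -4 + c)
C(w) = 6 + w
V = 24 (V = 6*3 + (6 + 0) = 18 + 6 = 24)
s(f, o) = 3 (s(f, o) = 5 - (-1 + 3) = 5 - 1*2 = 5 - 2 = 3)
z(N) = 1/3
-4922 - z(69) = -4922 - 1*1/3 = -4922 - 1/3 = -14767/3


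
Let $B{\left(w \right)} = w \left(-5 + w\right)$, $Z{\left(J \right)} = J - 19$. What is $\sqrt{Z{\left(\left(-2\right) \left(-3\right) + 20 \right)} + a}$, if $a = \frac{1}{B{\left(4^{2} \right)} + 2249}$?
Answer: $\frac{4 \sqrt{102917}}{485} \approx 2.6458$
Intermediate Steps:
$Z{\left(J \right)} = -19 + J$ ($Z{\left(J \right)} = J - 19 = -19 + J$)
$a = \frac{1}{2425}$ ($a = \frac{1}{4^{2} \left(-5 + 4^{2}\right) + 2249} = \frac{1}{16 \left(-5 + 16\right) + 2249} = \frac{1}{16 \cdot 11 + 2249} = \frac{1}{176 + 2249} = \frac{1}{2425} \approx 0.00041237$)
$\sqrt{Z{\left(\left(-2\right) \left(-3\right) + 20 \right)} + a} = \sqrt{\left(-19 + \left(\left(-2\right) \left(-3\right) + 20\right)\right) + \frac{1}{2425}} = \sqrt{\left(-19 + \left(6 + 20\right)\right) + \frac{1}{2425}} = \sqrt{\left(-19 + 26\right) + \frac{1}{2425}} = \sqrt{7 + \frac{1}{2425}} = \sqrt{\frac{16976}{2425}} = \frac{4 \sqrt{102917}}{485}$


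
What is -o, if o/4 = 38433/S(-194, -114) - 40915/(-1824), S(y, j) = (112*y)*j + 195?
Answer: -11269356433/125510808 ≈ -89.788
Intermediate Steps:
S(y, j) = 195 + 112*j*y (S(y, j) = 112*j*y + 195 = 195 + 112*j*y)
o = 11269356433/125510808 (o = 4*(38433/(195 + 112*(-114)*(-194)) - 40915/(-1824)) = 4*(38433/(195 + 2476992) - 40915*(-1/1824)) = 4*(38433/2477187 + 40915/1824) = 4*(38433*(1/2477187) + 40915/1824) = 4*(12811/825729 + 40915/1824) = 4*(11269356433/502043232) = 11269356433/125510808 ≈ 89.788)
-o = -1*11269356433/125510808 = -11269356433/125510808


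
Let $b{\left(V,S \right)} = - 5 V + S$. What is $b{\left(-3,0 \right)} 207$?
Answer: $3105$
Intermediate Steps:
$b{\left(V,S \right)} = S - 5 V$
$b{\left(-3,0 \right)} 207 = \left(0 - -15\right) 207 = \left(0 + 15\right) 207 = 15 \cdot 207 = 3105$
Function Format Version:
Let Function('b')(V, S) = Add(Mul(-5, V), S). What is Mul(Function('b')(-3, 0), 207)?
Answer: 3105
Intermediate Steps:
Function('b')(V, S) = Add(S, Mul(-5, V))
Mul(Function('b')(-3, 0), 207) = Mul(Add(0, Mul(-5, -3)), 207) = Mul(Add(0, 15), 207) = Mul(15, 207) = 3105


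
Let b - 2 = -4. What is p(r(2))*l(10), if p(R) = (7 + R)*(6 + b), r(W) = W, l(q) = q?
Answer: 360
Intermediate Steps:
b = -2 (b = 2 - 4 = -2)
p(R) = 28 + 4*R (p(R) = (7 + R)*(6 - 2) = (7 + R)*4 = 28 + 4*R)
p(r(2))*l(10) = (28 + 4*2)*10 = (28 + 8)*10 = 36*10 = 360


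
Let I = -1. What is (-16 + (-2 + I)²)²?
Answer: 49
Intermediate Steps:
(-16 + (-2 + I)²)² = (-16 + (-2 - 1)²)² = (-16 + (-3)²)² = (-16 + 9)² = (-7)² = 49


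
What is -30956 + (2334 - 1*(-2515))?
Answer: -26107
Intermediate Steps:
-30956 + (2334 - 1*(-2515)) = -30956 + (2334 + 2515) = -30956 + 4849 = -26107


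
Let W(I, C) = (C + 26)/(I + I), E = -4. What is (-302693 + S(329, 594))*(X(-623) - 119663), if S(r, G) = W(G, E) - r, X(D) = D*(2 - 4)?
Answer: 1937679514979/54 ≈ 3.5883e+10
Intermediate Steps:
W(I, C) = (26 + C)/(2*I) (W(I, C) = (26 + C)/((2*I)) = (26 + C)*(1/(2*I)) = (26 + C)/(2*I))
X(D) = -2*D (X(D) = D*(-2) = -2*D)
S(r, G) = -r + 11/G (S(r, G) = (26 - 4)/(2*G) - r = (½)*22/G - r = 11/G - r = -r + 11/G)
(-302693 + S(329, 594))*(X(-623) - 119663) = (-302693 + (-1*329 + 11/594))*(-2*(-623) - 119663) = (-302693 + (-329 + 11*(1/594)))*(1246 - 119663) = (-302693 + (-329 + 1/54))*(-118417) = (-302693 - 17765/54)*(-118417) = -16363187/54*(-118417) = 1937679514979/54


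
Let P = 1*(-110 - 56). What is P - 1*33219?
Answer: -33385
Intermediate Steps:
P = -166 (P = 1*(-166) = -166)
P - 1*33219 = -166 - 1*33219 = -166 - 33219 = -33385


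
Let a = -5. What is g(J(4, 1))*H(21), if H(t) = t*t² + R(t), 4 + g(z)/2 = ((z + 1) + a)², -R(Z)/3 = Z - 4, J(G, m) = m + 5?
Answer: 0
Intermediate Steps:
J(G, m) = 5 + m
R(Z) = 12 - 3*Z (R(Z) = -3*(Z - 4) = -3*(-4 + Z) = 12 - 3*Z)
g(z) = -8 + 2*(-4 + z)² (g(z) = -8 + 2*((z + 1) - 5)² = -8 + 2*((1 + z) - 5)² = -8 + 2*(-4 + z)²)
H(t) = 12 + t³ - 3*t (H(t) = t*t² + (12 - 3*t) = t³ + (12 - 3*t) = 12 + t³ - 3*t)
g(J(4, 1))*H(21) = (-8 + 2*(-4 + (5 + 1))²)*(12 + 21³ - 3*21) = (-8 + 2*(-4 + 6)²)*(12 + 9261 - 63) = (-8 + 2*2²)*9210 = (-8 + 2*4)*9210 = (-8 + 8)*9210 = 0*9210 = 0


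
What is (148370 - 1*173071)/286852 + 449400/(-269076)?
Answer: -11296477923/6432082396 ≈ -1.7563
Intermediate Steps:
(148370 - 1*173071)/286852 + 449400/(-269076) = (148370 - 173071)*(1/286852) + 449400*(-1/269076) = -24701*1/286852 - 37450/22423 = -24701/286852 - 37450/22423 = -11296477923/6432082396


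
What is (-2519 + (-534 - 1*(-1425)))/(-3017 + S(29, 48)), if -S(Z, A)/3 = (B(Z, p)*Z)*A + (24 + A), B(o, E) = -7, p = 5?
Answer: -1628/25999 ≈ -0.062618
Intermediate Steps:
S(Z, A) = -72 - 3*A + 21*A*Z (S(Z, A) = -3*((-7*Z)*A + (24 + A)) = -3*(-7*A*Z + (24 + A)) = -3*(24 + A - 7*A*Z) = -72 - 3*A + 21*A*Z)
(-2519 + (-534 - 1*(-1425)))/(-3017 + S(29, 48)) = (-2519 + (-534 - 1*(-1425)))/(-3017 + (-72 - 3*48 + 21*48*29)) = (-2519 + (-534 + 1425))/(-3017 + (-72 - 144 + 29232)) = (-2519 + 891)/(-3017 + 29016) = -1628/25999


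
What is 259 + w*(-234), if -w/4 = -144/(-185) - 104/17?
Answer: -14902757/3145 ≈ -4738.6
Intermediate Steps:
w = 67168/3145 (w = -4*(-144/(-185) - 104/17) = -4*(-144*(-1/185) - 104*1/17) = -4*(144/185 - 104/17) = -4*(-16792/3145) = 67168/3145 ≈ 21.357)
259 + w*(-234) = 259 + (67168/3145)*(-234) = 259 - 15717312/3145 = -14902757/3145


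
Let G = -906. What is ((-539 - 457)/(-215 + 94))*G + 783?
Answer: -807633/121 ≈ -6674.7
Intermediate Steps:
((-539 - 457)/(-215 + 94))*G + 783 = ((-539 - 457)/(-215 + 94))*(-906) + 783 = -996/(-121)*(-906) + 783 = -996*(-1/121)*(-906) + 783 = (996/121)*(-906) + 783 = -902376/121 + 783 = -807633/121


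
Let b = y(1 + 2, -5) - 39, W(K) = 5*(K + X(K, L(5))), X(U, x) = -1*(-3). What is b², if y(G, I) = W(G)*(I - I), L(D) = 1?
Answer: 1521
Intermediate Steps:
X(U, x) = 3
W(K) = 15 + 5*K (W(K) = 5*(K + 3) = 5*(3 + K) = 15 + 5*K)
y(G, I) = 0 (y(G, I) = (15 + 5*G)*(I - I) = (15 + 5*G)*0 = 0)
b = -39 (b = 0 - 39 = -39)
b² = (-39)² = 1521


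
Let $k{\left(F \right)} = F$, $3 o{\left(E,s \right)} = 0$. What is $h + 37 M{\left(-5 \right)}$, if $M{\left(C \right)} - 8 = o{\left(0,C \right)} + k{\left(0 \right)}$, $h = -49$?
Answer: $247$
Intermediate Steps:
$o{\left(E,s \right)} = 0$ ($o{\left(E,s \right)} = \frac{1}{3} \cdot 0 = 0$)
$M{\left(C \right)} = 8$ ($M{\left(C \right)} = 8 + \left(0 + 0\right) = 8 + 0 = 8$)
$h + 37 M{\left(-5 \right)} = -49 + 37 \cdot 8 = -49 + 296 = 247$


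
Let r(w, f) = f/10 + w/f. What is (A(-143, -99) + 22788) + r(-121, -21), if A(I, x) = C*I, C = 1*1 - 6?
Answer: 4936399/210 ≈ 23507.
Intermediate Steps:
r(w, f) = f/10 + w/f (r(w, f) = f*(⅒) + w/f = f/10 + w/f)
C = -5 (C = 1 - 6 = -5)
A(I, x) = -5*I
(A(-143, -99) + 22788) + r(-121, -21) = (-5*(-143) + 22788) + ((⅒)*(-21) - 121/(-21)) = (715 + 22788) + (-21/10 - 121*(-1/21)) = 23503 + (-21/10 + 121/21) = 23503 + 769/210 = 4936399/210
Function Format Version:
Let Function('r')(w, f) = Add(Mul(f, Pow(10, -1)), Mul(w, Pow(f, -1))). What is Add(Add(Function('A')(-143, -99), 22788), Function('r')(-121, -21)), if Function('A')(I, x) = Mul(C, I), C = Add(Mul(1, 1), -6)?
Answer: Rational(4936399, 210) ≈ 23507.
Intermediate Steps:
Function('r')(w, f) = Add(Mul(Rational(1, 10), f), Mul(w, Pow(f, -1))) (Function('r')(w, f) = Add(Mul(f, Rational(1, 10)), Mul(w, Pow(f, -1))) = Add(Mul(Rational(1, 10), f), Mul(w, Pow(f, -1))))
C = -5 (C = Add(1, -6) = -5)
Function('A')(I, x) = Mul(-5, I)
Add(Add(Function('A')(-143, -99), 22788), Function('r')(-121, -21)) = Add(Add(Mul(-5, -143), 22788), Add(Mul(Rational(1, 10), -21), Mul(-121, Pow(-21, -1)))) = Add(Add(715, 22788), Add(Rational(-21, 10), Mul(-121, Rational(-1, 21)))) = Add(23503, Add(Rational(-21, 10), Rational(121, 21))) = Add(23503, Rational(769, 210)) = Rational(4936399, 210)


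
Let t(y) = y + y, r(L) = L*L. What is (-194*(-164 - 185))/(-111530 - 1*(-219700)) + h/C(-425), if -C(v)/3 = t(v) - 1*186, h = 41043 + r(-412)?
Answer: 11505630019/168096180 ≈ 68.447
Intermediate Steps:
r(L) = L**2
t(y) = 2*y
h = 210787 (h = 41043 + (-412)**2 = 41043 + 169744 = 210787)
C(v) = 558 - 6*v (C(v) = -3*(2*v - 1*186) = -3*(2*v - 186) = -3*(-186 + 2*v) = 558 - 6*v)
(-194*(-164 - 185))/(-111530 - 1*(-219700)) + h/C(-425) = (-194*(-164 - 185))/(-111530 - 1*(-219700)) + 210787/(558 - 6*(-425)) = (-194*(-349))/(-111530 + 219700) + 210787/(558 + 2550) = 67706/108170 + 210787/3108 = 67706*(1/108170) + 210787*(1/3108) = 33853/54085 + 210787/3108 = 11505630019/168096180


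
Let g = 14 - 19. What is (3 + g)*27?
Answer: -54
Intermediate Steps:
g = -5
(3 + g)*27 = (3 - 5)*27 = -2*27 = -54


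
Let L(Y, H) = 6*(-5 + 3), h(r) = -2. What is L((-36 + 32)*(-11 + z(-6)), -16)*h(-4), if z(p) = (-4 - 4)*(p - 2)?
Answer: 24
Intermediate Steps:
z(p) = 16 - 8*p (z(p) = -8*(-2 + p) = 16 - 8*p)
L(Y, H) = -12 (L(Y, H) = 6*(-2) = -12)
L((-36 + 32)*(-11 + z(-6)), -16)*h(-4) = -12*(-2) = 24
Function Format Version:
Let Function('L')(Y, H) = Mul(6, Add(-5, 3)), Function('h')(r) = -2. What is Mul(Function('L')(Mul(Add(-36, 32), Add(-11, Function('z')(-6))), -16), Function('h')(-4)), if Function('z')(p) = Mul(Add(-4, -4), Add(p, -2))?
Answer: 24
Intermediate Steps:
Function('z')(p) = Add(16, Mul(-8, p)) (Function('z')(p) = Mul(-8, Add(-2, p)) = Add(16, Mul(-8, p)))
Function('L')(Y, H) = -12 (Function('L')(Y, H) = Mul(6, -2) = -12)
Mul(Function('L')(Mul(Add(-36, 32), Add(-11, Function('z')(-6))), -16), Function('h')(-4)) = Mul(-12, -2) = 24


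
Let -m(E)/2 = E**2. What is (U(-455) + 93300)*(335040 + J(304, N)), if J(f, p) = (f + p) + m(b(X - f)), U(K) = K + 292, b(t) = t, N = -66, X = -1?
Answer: 13898648236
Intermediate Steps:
U(K) = 292 + K
m(E) = -2*E**2
J(f, p) = f + p - 2*(-1 - f)**2 (J(f, p) = (f + p) - 2*(-1 - f)**2 = f + p - 2*(-1 - f)**2)
(U(-455) + 93300)*(335040 + J(304, N)) = ((292 - 455) + 93300)*(335040 + (304 - 66 - 2*(1 + 304)**2)) = (-163 + 93300)*(335040 + (304 - 66 - 2*305**2)) = 93137*(335040 + (304 - 66 - 2*93025)) = 93137*(335040 + (304 - 66 - 186050)) = 93137*(335040 - 185812) = 93137*149228 = 13898648236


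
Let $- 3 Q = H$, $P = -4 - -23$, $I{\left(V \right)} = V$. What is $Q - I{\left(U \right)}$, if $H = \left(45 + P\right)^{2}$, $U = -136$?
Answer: $- \frac{3688}{3} \approx -1229.3$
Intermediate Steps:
$P = 19$ ($P = -4 + 23 = 19$)
$H = 4096$ ($H = \left(45 + 19\right)^{2} = 64^{2} = 4096$)
$Q = - \frac{4096}{3}$ ($Q = \left(- \frac{1}{3}\right) 4096 = - \frac{4096}{3} \approx -1365.3$)
$Q - I{\left(U \right)} = - \frac{4096}{3} - -136 = - \frac{4096}{3} + 136 = - \frac{3688}{3}$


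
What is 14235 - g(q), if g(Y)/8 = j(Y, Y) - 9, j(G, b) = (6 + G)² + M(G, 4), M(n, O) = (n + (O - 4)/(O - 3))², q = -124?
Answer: -220093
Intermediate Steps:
M(n, O) = (n + (-4 + O)/(-3 + O))²
j(G, b) = G² + (6 + G)² (j(G, b) = (6 + G)² + (-4 + 4 - 3*G + 4*G)²/(-3 + 4)² = (6 + G)² + G²/1² = (6 + G)² + 1*G² = (6 + G)² + G² = G² + (6 + G)²)
g(Y) = -72 + 8*Y² + 8*(6 + Y)² (g(Y) = 8*((Y² + (6 + Y)²) - 9) = 8*(-9 + Y² + (6 + Y)²) = -72 + 8*Y² + 8*(6 + Y)²)
14235 - g(q) = 14235 - (216 + 16*(-124)² + 96*(-124)) = 14235 - (216 + 16*15376 - 11904) = 14235 - (216 + 246016 - 11904) = 14235 - 1*234328 = 14235 - 234328 = -220093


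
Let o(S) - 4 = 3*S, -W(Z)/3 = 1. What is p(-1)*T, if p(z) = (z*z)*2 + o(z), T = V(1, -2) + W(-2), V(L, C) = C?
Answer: -15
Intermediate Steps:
W(Z) = -3 (W(Z) = -3*1 = -3)
o(S) = 4 + 3*S
T = -5 (T = -2 - 3 = -5)
p(z) = 4 + 2*z² + 3*z (p(z) = (z*z)*2 + (4 + 3*z) = z²*2 + (4 + 3*z) = 2*z² + (4 + 3*z) = 4 + 2*z² + 3*z)
p(-1)*T = (4 + 2*(-1)² + 3*(-1))*(-5) = (4 + 2*1 - 3)*(-5) = (4 + 2 - 3)*(-5) = 3*(-5) = -15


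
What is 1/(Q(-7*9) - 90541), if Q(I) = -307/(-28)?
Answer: -28/2534841 ≈ -1.1046e-5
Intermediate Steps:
Q(I) = 307/28 (Q(I) = -307*(-1/28) = 307/28)
1/(Q(-7*9) - 90541) = 1/(307/28 - 90541) = 1/(-2534841/28) = -28/2534841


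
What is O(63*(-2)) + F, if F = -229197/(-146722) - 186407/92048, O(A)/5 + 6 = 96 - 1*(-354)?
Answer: 14987941546961/6752733328 ≈ 2219.5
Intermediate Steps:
O(A) = 2220 (O(A) = -30 + 5*(96 - 1*(-354)) = -30 + 5*(96 + 354) = -30 + 5*450 = -30 + 2250 = 2220)
F = -3126441199/6752733328 (F = -229197*(-1/146722) - 186407*1/92048 = 229197/146722 - 186407/92048 = -3126441199/6752733328 ≈ -0.46299)
O(63*(-2)) + F = 2220 - 3126441199/6752733328 = 14987941546961/6752733328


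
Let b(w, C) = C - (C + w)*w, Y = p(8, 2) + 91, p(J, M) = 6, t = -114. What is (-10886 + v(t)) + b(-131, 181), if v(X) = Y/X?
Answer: -473767/114 ≈ -4155.9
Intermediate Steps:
Y = 97 (Y = 6 + 91 = 97)
b(w, C) = C - w*(C + w)
v(X) = 97/X
(-10886 + v(t)) + b(-131, 181) = (-10886 + 97/(-114)) + (181 - 1*(-131)² - 1*181*(-131)) = (-10886 + 97*(-1/114)) + (181 - 1*17161 + 23711) = (-10886 - 97/114) + (181 - 17161 + 23711) = -1241101/114 + 6731 = -473767/114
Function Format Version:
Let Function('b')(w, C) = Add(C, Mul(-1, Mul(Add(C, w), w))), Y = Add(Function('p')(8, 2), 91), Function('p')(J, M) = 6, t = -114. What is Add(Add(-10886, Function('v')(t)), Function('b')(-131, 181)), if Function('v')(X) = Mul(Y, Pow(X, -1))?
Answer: Rational(-473767, 114) ≈ -4155.9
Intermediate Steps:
Y = 97 (Y = Add(6, 91) = 97)
Function('b')(w, C) = Add(C, Mul(-1, w, Add(C, w))) (Function('b')(w, C) = Add(C, Mul(-1, Mul(w, Add(C, w)))) = Add(C, Mul(-1, w, Add(C, w))))
Function('v')(X) = Mul(97, Pow(X, -1))
Add(Add(-10886, Function('v')(t)), Function('b')(-131, 181)) = Add(Add(-10886, Mul(97, Pow(-114, -1))), Add(181, Mul(-1, Pow(-131, 2)), Mul(-1, 181, -131))) = Add(Add(-10886, Mul(97, Rational(-1, 114))), Add(181, Mul(-1, 17161), 23711)) = Add(Add(-10886, Rational(-97, 114)), Add(181, -17161, 23711)) = Add(Rational(-1241101, 114), 6731) = Rational(-473767, 114)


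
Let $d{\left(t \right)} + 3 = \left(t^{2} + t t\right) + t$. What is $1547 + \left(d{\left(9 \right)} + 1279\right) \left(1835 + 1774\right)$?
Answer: $5223770$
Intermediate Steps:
$d{\left(t \right)} = -3 + t + 2 t^{2}$ ($d{\left(t \right)} = -3 + \left(\left(t^{2} + t t\right) + t\right) = -3 + \left(\left(t^{2} + t^{2}\right) + t\right) = -3 + \left(2 t^{2} + t\right) = -3 + \left(t + 2 t^{2}\right) = -3 + t + 2 t^{2}$)
$1547 + \left(d{\left(9 \right)} + 1279\right) \left(1835 + 1774\right) = 1547 + \left(\left(-3 + 9 + 2 \cdot 9^{2}\right) + 1279\right) \left(1835 + 1774\right) = 1547 + \left(\left(-3 + 9 + 2 \cdot 81\right) + 1279\right) 3609 = 1547 + \left(\left(-3 + 9 + 162\right) + 1279\right) 3609 = 1547 + \left(168 + 1279\right) 3609 = 1547 + 1447 \cdot 3609 = 1547 + 5222223 = 5223770$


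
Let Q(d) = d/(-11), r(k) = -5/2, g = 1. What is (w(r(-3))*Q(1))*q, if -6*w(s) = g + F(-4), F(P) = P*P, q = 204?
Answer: 578/11 ≈ 52.545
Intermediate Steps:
r(k) = -5/2 (r(k) = -5*½ = -5/2)
F(P) = P²
Q(d) = -d/11 (Q(d) = d*(-1/11) = -d/11)
w(s) = -17/6 (w(s) = -(1 + (-4)²)/6 = -(1 + 16)/6 = -⅙*17 = -17/6)
(w(r(-3))*Q(1))*q = -(-17)/66*204 = -17/6*(-1/11)*204 = (17/66)*204 = 578/11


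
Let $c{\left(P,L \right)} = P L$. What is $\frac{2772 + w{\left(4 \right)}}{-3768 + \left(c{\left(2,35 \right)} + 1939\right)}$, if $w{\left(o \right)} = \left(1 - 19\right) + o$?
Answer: $- \frac{2758}{1759} \approx -1.5679$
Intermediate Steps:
$c{\left(P,L \right)} = L P$
$w{\left(o \right)} = -18 + o$
$\frac{2772 + w{\left(4 \right)}}{-3768 + \left(c{\left(2,35 \right)} + 1939\right)} = \frac{2772 + \left(-18 + 4\right)}{-3768 + \left(35 \cdot 2 + 1939\right)} = \frac{2772 - 14}{-3768 + \left(70 + 1939\right)} = \frac{2758}{-3768 + 2009} = \frac{2758}{-1759} = 2758 \left(- \frac{1}{1759}\right) = - \frac{2758}{1759}$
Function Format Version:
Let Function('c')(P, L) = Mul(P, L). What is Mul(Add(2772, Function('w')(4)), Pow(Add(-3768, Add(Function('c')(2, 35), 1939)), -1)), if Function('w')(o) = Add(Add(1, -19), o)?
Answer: Rational(-2758, 1759) ≈ -1.5679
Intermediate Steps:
Function('c')(P, L) = Mul(L, P)
Function('w')(o) = Add(-18, o)
Mul(Add(2772, Function('w')(4)), Pow(Add(-3768, Add(Function('c')(2, 35), 1939)), -1)) = Mul(Add(2772, Add(-18, 4)), Pow(Add(-3768, Add(Mul(35, 2), 1939)), -1)) = Mul(Add(2772, -14), Pow(Add(-3768, Add(70, 1939)), -1)) = Mul(2758, Pow(Add(-3768, 2009), -1)) = Mul(2758, Pow(-1759, -1)) = Mul(2758, Rational(-1, 1759)) = Rational(-2758, 1759)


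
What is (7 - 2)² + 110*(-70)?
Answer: -7675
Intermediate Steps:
(7 - 2)² + 110*(-70) = 5² - 7700 = 25 - 7700 = -7675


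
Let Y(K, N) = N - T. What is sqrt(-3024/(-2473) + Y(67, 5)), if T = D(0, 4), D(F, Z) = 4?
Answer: sqrt(13594081)/2473 ≈ 1.4909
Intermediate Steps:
T = 4
Y(K, N) = -4 + N (Y(K, N) = N - 1*4 = N - 4 = -4 + N)
sqrt(-3024/(-2473) + Y(67, 5)) = sqrt(-3024/(-2473) + (-4 + 5)) = sqrt(-3024*(-1/2473) + 1) = sqrt(3024/2473 + 1) = sqrt(5497/2473) = sqrt(13594081)/2473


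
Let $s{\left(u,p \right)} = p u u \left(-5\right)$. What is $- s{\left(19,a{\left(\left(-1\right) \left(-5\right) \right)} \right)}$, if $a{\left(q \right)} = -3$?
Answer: $-5415$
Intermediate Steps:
$s{\left(u,p \right)} = - 5 p u^{2}$ ($s{\left(u,p \right)} = p u^{2} \left(-5\right) = - 5 p u^{2}$)
$- s{\left(19,a{\left(\left(-1\right) \left(-5\right) \right)} \right)} = - \left(-5\right) \left(-3\right) 19^{2} = - \left(-5\right) \left(-3\right) 361 = \left(-1\right) 5415 = -5415$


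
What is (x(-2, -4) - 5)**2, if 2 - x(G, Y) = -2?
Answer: 1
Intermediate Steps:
x(G, Y) = 4 (x(G, Y) = 2 - 1*(-2) = 2 + 2 = 4)
(x(-2, -4) - 5)**2 = (4 - 5)**2 = (-1)**2 = 1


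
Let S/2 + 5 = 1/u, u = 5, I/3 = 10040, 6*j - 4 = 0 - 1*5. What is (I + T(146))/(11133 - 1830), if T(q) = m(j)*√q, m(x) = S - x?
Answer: 10040/3101 - 283*√146/279090 ≈ 3.2254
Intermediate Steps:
j = -⅙ (j = ⅔ + (0 - 1*5)/6 = ⅔ + (0 - 5)/6 = ⅔ + (⅙)*(-5) = ⅔ - ⅚ = -⅙ ≈ -0.16667)
I = 30120 (I = 3*10040 = 30120)
S = -48/5 (S = -10 + 2/5 = -10 + 2*(⅕) = -10 + ⅖ = -48/5 ≈ -9.6000)
m(x) = -48/5 - x
T(q) = -283*√q/30 (T(q) = (-48/5 - 1*(-⅙))*√q = (-48/5 + ⅙)*√q = -283*√q/30)
(I + T(146))/(11133 - 1830) = (30120 - 283*√146/30)/(11133 - 1830) = (30120 - 283*√146/30)/9303 = (30120 - 283*√146/30)*(1/9303) = 10040/3101 - 283*√146/279090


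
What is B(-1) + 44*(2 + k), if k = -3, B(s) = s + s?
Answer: -46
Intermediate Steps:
B(s) = 2*s
B(-1) + 44*(2 + k) = 2*(-1) + 44*(2 - 3) = -2 + 44*(-1) = -2 - 44 = -46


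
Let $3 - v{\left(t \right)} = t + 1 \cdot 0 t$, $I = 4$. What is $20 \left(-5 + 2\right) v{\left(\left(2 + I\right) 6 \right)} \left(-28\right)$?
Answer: $-55440$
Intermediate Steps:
$v{\left(t \right)} = 3 - t$ ($v{\left(t \right)} = 3 - \left(t + 1 \cdot 0 t\right) = 3 - \left(t + 1 \cdot 0\right) = 3 - \left(t + 0\right) = 3 - t$)
$20 \left(-5 + 2\right) v{\left(\left(2 + I\right) 6 \right)} \left(-28\right) = 20 \left(-5 + 2\right) \left(3 - \left(2 + 4\right) 6\right) \left(-28\right) = 20 \left(- 3 \left(3 - 6 \cdot 6\right)\right) \left(-28\right) = 20 \left(- 3 \left(3 - 36\right)\right) \left(-28\right) = 20 \left(\left(-3\right) \left(-33\right)\right) \left(-28\right) = 20 \cdot 99 \left(-28\right) = 1980 \left(-28\right) = -55440$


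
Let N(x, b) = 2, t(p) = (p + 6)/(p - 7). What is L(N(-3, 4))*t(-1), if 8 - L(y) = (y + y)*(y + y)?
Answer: 5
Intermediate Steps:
t(p) = (6 + p)/(-7 + p)
L(y) = 8 - 4*y² (L(y) = 8 - (y + y)*(y + y) = 8 - 2*y*2*y = 8 - 4*y²)
L(N(-3, 4))*t(-1) = (8 - 4*2²)*((6 - 1)/(-7 - 1)) = (8 - 4*4)*(5/(-8)) = (8 - 16)*(-⅛*5) = -8*(-5/8) = 5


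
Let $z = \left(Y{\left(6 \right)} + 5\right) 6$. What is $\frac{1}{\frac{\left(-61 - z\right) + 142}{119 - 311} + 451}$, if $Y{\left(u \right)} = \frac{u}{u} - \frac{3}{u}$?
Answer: $\frac{4}{1803} \approx 0.0022185$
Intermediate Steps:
$Y{\left(u \right)} = 1 - \frac{3}{u}$
$z = 33$ ($z = \left(\frac{-3 + 6}{6} + 5\right) 6 = \left(\frac{1}{6} \cdot 3 + 5\right) 6 = \left(\frac{1}{2} + 5\right) 6 = \frac{11}{2} \cdot 6 = 33$)
$\frac{1}{\frac{\left(-61 - z\right) + 142}{119 - 311} + 451} = \frac{1}{\frac{\left(-61 - 33\right) + 142}{119 - 311} + 451} = \frac{1}{\frac{\left(-61 - 33\right) + 142}{-192} + 451} = \frac{1}{\left(-94 + 142\right) \left(- \frac{1}{192}\right) + 451} = \frac{1}{48 \left(- \frac{1}{192}\right) + 451} = \frac{1}{- \frac{1}{4} + 451} = \frac{1}{\frac{1803}{4}} = \frac{4}{1803}$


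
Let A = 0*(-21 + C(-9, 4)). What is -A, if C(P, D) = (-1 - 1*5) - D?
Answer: 0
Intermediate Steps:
C(P, D) = -6 - D (C(P, D) = (-1 - 5) - D = -6 - D)
A = 0 (A = 0*(-21 + (-6 - 1*4)) = 0*(-21 + (-6 - 4)) = 0*(-21 - 10) = 0*(-31) = 0)
-A = -1*0 = 0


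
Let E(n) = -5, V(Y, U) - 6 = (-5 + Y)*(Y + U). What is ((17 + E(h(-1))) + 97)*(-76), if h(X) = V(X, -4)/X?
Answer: -8284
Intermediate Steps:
V(Y, U) = 6 + (-5 + Y)*(U + Y) (V(Y, U) = 6 + (-5 + Y)*(Y + U) = 6 + (-5 + Y)*(U + Y))
h(X) = (26 + X**2 - 9*X)/X (h(X) = (6 + X**2 - 5*(-4) - 5*X - 4*X)/X = (6 + X**2 + 20 - 5*X - 4*X)/X = (26 + X**2 - 9*X)/X)
((17 + E(h(-1))) + 97)*(-76) = ((17 - 5) + 97)*(-76) = (12 + 97)*(-76) = 109*(-76) = -8284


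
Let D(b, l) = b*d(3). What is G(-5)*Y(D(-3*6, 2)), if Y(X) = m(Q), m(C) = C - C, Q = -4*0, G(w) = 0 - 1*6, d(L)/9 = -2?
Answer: 0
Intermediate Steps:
d(L) = -18 (d(L) = 9*(-2) = -18)
G(w) = -6 (G(w) = 0 - 6 = -6)
D(b, l) = -18*b (D(b, l) = b*(-18) = -18*b)
Q = 0
m(C) = 0
Y(X) = 0
G(-5)*Y(D(-3*6, 2)) = -6*0 = 0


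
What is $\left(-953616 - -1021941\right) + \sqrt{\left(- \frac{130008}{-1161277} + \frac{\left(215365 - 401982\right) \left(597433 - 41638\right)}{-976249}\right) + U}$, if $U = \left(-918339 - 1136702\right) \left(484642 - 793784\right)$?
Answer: $68325 + \frac{\sqrt{816528652490854261922540519698303769}}{1133695509973} \approx 8.6538 \cdot 10^{5}$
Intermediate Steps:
$U = 635299484822$ ($U = \left(-2055041\right) \left(-309142\right) = 635299484822$)
$\left(-953616 - -1021941\right) + \sqrt{\left(- \frac{130008}{-1161277} + \frac{\left(215365 - 401982\right) \left(597433 - 41638\right)}{-976249}\right) + U} = \left(-953616 - -1021941\right) + \sqrt{\left(- \frac{130008}{-1161277} + \frac{\left(215365 - 401982\right) \left(597433 - 41638\right)}{-976249}\right) + 635299484822} = \left(-953616 + 1021941\right) + \sqrt{\left(\left(-130008\right) \left(- \frac{1}{1161277}\right) + \left(-186617\right) 555795 \left(- \frac{1}{976249}\right)\right) + 635299484822} = 68325 + \sqrt{\left(\frac{130008}{1161277} - - \frac{103720795515}{976249}\right) + 635299484822} = 68325 + \sqrt{\left(\frac{130008}{1161277} + \frac{103720795515}{976249}\right) + 635299484822} = 68325 + \sqrt{\frac{120448701173452647}{1133695509973} + 635299484822} = 68325 + \sqrt{\frac{720236293879562636582453}{1133695509973}} = 68325 + \frac{\sqrt{816528652490854261922540519698303769}}{1133695509973}$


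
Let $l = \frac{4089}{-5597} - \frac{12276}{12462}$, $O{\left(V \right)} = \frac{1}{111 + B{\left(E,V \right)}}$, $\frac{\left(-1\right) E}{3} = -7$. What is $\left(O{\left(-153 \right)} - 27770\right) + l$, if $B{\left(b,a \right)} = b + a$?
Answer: $- \frac{7541450086}{271551} \approx -27772.0$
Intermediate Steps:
$E = 21$ ($E = \left(-3\right) \left(-7\right) = 21$)
$B{\left(b,a \right)} = a + b$
$O{\left(V \right)} = \frac{1}{132 + V}$ ($O{\left(V \right)} = \frac{1}{111 + \left(V + 21\right)} = \frac{1}{111 + \left(21 + V\right)} = \frac{1}{132 + V}$)
$l = - \frac{22185}{12931}$ ($l = 4089 \left(- \frac{1}{5597}\right) - \frac{66}{67} = - \frac{141}{193} - \frac{66}{67} = - \frac{22185}{12931} \approx -1.7156$)
$\left(O{\left(-153 \right)} - 27770\right) + l = \left(\frac{1}{132 - 153} - 27770\right) - \frac{22185}{12931} = \left(\frac{1}{-21} - 27770\right) - \frac{22185}{12931} = \left(- \frac{1}{21} - 27770\right) - \frac{22185}{12931} = - \frac{583171}{21} - \frac{22185}{12931} = - \frac{7541450086}{271551}$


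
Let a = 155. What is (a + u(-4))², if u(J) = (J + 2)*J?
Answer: 26569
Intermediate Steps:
u(J) = J*(2 + J) (u(J) = (2 + J)*J = J*(2 + J))
(a + u(-4))² = (155 - 4*(2 - 4))² = (155 - 4*(-2))² = (155 + 8)² = 163² = 26569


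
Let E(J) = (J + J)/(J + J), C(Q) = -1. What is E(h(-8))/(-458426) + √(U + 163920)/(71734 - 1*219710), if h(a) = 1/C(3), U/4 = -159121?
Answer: -1/458426 - I*√118141/73988 ≈ -2.1814e-6 - 0.0046456*I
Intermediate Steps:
U = -636484 (U = 4*(-159121) = -636484)
h(a) = -1 (h(a) = 1/(-1) = -1)
E(J) = 1 (E(J) = (2*J)/((2*J)) = (2*J)*(1/(2*J)) = 1)
E(h(-8))/(-458426) + √(U + 163920)/(71734 - 1*219710) = 1/(-458426) + √(-636484 + 163920)/(71734 - 1*219710) = 1*(-1/458426) + √(-472564)/(71734 - 219710) = -1/458426 + (2*I*√118141)/(-147976) = -1/458426 + (2*I*√118141)*(-1/147976) = -1/458426 - I*√118141/73988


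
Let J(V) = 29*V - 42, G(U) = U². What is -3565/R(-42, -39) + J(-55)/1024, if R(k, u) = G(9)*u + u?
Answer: -792283/1637376 ≈ -0.48387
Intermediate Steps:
R(k, u) = 82*u (R(k, u) = 9²*u + u = 81*u + u = 82*u)
J(V) = -42 + 29*V
-3565/R(-42, -39) + J(-55)/1024 = -3565/(82*(-39)) + (-42 + 29*(-55))/1024 = -3565/(-3198) + (-42 - 1595)*(1/1024) = -3565*(-1/3198) - 1637*1/1024 = 3565/3198 - 1637/1024 = -792283/1637376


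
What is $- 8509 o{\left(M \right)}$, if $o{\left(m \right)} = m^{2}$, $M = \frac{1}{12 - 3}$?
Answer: $- \frac{8509}{81} \approx -105.05$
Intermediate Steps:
$M = \frac{1}{9} \approx 0.11111$
$- 8509 o{\left(M \right)} = - \frac{8509}{81}$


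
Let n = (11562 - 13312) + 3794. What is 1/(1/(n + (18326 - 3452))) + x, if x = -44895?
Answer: -27977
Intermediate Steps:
n = 2044 (n = -1750 + 3794 = 2044)
1/(1/(n + (18326 - 3452))) + x = 1/(1/(2044 + (18326 - 3452))) - 44895 = 1/(1/(2044 + 14874)) - 44895 = 1/(1/16918) - 44895 = 16918 - 44895 = -27977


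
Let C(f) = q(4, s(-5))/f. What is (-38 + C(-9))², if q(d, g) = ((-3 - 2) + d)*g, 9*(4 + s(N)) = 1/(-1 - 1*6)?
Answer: 475196401/321489 ≈ 1478.1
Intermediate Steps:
s(N) = -253/63 (s(N) = -4 + (1/(-1 - 1*6))/9 = -4 + (1/(-1 - 6))/9 = -4 + (1/(-7))/9 = -4 + (1*(-⅐))/9 = -4 + (⅑)*(-⅐) = -4 - 1/63 = -253/63)
q(d, g) = g*(-5 + d) (q(d, g) = (-5 + d)*g = g*(-5 + d))
C(f) = 253/(63*f) (C(f) = (-253*(-5 + 4)/63)/f = (-253/63*(-1))/f = 253/(63*f))
(-38 + C(-9))² = (-38 + (253/63)/(-9))² = (-38 + (253/63)*(-⅑))² = (-38 - 253/567)² = (-21799/567)² = 475196401/321489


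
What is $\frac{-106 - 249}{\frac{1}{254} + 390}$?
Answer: $- \frac{90170}{99061} \approx -0.91025$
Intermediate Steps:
$\frac{-106 - 249}{\frac{1}{254} + 390} = - \frac{355}{\frac{1}{254} + 390} = - \frac{355}{\frac{99061}{254}} = \left(-355\right) \frac{254}{99061} = - \frac{90170}{99061}$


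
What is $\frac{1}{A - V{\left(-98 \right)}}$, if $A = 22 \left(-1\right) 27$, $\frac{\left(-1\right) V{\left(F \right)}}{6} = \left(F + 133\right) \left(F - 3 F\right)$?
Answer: $\frac{1}{40566} \approx 2.4651 \cdot 10^{-5}$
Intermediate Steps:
$V{\left(F \right)} = 12 F \left(133 + F\right)$ ($V{\left(F \right)} = - 6 \left(F + 133\right) \left(F - 3 F\right) = - 6 \left(133 + F\right) \left(- 2 F\right) = - 6 \left(- 2 F \left(133 + F\right)\right) = 12 F \left(133 + F\right)$)
$A = -594$ ($A = \left(-22\right) 27 = -594$)
$\frac{1}{A - V{\left(-98 \right)}} = \frac{1}{-594 - 12 \left(-98\right) \left(133 - 98\right)} = \frac{1}{-594 - 12 \left(-98\right) 35} = \frac{1}{-594 - -41160} = \frac{1}{-594 + 41160} = \frac{1}{40566}$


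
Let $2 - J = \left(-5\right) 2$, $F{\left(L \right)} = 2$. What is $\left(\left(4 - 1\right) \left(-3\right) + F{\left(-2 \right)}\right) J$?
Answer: $-84$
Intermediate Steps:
$J = 12$ ($J = 2 - \left(-5\right) 2 = 2 - -10 = 2 + 10 = 12$)
$\left(\left(4 - 1\right) \left(-3\right) + F{\left(-2 \right)}\right) J = \left(\left(4 - 1\right) \left(-3\right) + 2\right) 12 = \left(3 \left(-3\right) + 2\right) 12 = \left(-9 + 2\right) 12 = \left(-7\right) 12 = -84$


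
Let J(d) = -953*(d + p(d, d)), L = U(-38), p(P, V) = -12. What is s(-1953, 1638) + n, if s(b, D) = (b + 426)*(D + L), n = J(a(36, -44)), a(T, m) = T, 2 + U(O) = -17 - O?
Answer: -2553111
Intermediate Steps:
U(O) = -19 - O (U(O) = -2 + (-17 - O) = -19 - O)
L = 19 (L = -19 - 1*(-38) = -19 + 38 = 19)
J(d) = 11436 - 953*d (J(d) = -953*(d - 12) = -953*(-12 + d) = 11436 - 953*d)
n = -22872 (n = 11436 - 953*36 = 11436 - 34308 = -22872)
s(b, D) = (19 + D)*(426 + b) (s(b, D) = (b + 426)*(D + 19) = (426 + b)*(19 + D) = (19 + D)*(426 + b))
s(-1953, 1638) + n = (8094 + 19*(-1953) + 426*1638 + 1638*(-1953)) - 22872 = (8094 - 37107 + 697788 - 3199014) - 22872 = -2530239 - 22872 = -2553111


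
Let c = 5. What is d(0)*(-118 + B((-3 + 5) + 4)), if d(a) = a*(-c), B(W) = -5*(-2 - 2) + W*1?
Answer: 0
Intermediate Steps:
B(W) = 20 + W (B(W) = -5*(-4) + W = 20 + W)
d(a) = -5*a (d(a) = a*(-1*5) = a*(-5) = -5*a)
d(0)*(-118 + B((-3 + 5) + 4)) = (-5*0)*(-118 + (20 + ((-3 + 5) + 4))) = 0*(-118 + (20 + (2 + 4))) = 0*(-118 + (20 + 6)) = 0*(-118 + 26) = 0*(-92) = 0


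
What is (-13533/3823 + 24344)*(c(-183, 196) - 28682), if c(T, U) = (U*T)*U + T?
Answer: -656864562785947/3823 ≈ -1.7182e+11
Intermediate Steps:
c(T, U) = T + T*U**2 (c(T, U) = (T*U)*U + T = T*U**2 + T = T + T*U**2)
(-13533/3823 + 24344)*(c(-183, 196) - 28682) = (-13533/3823 + 24344)*(-183*(1 + 196**2) - 28682) = (-13533*1/3823 + 24344)*(-183*(1 + 38416) - 28682) = (-13533/3823 + 24344)*(-183*38417 - 28682) = 93053579*(-7030311 - 28682)/3823 = (93053579/3823)*(-7058993) = -656864562785947/3823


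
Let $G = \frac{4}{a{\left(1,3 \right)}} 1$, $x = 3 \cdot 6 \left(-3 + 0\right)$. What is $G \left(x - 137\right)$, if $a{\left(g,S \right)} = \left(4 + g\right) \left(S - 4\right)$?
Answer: $\frac{764}{5} \approx 152.8$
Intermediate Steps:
$a{\left(g,S \right)} = \left(-4 + S\right) \left(4 + g\right)$ ($a{\left(g,S \right)} = \left(4 + g\right) \left(-4 + S\right) = \left(-4 + S\right) \left(4 + g\right)$)
$x = -54$ ($x = 18 \left(-3\right) = -54$)
$G = - \frac{4}{5}$ ($G = \frac{4}{-16 - 4 + 4 \cdot 3 + 3 \cdot 1} \cdot 1 = \frac{4}{-16 - 4 + 12 + 3} \cdot 1 = \frac{4}{-5} \cdot 1 = 4 \left(- \frac{1}{5}\right) 1 = \left(- \frac{4}{5}\right) 1 = - \frac{4}{5} \approx -0.8$)
$G \left(x - 137\right) = - \frac{4 \left(-54 - 137\right)}{5} = \left(- \frac{4}{5}\right) \left(-191\right) = \frac{764}{5}$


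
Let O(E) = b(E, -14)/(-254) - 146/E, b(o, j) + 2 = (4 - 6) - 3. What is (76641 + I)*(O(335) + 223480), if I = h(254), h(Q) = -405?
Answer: 724847255176398/42545 ≈ 1.7037e+10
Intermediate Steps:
b(o, j) = -7 (b(o, j) = -2 + ((4 - 6) - 3) = -2 + (-2 - 3) = -2 - 5 = -7)
I = -405
O(E) = 7/254 - 146/E (O(E) = -7/(-254) - 146/E = -7*(-1/254) - 146/E = 7/254 - 146/E)
(76641 + I)*(O(335) + 223480) = (76641 - 405)*((7/254 - 146/335) + 223480) = 76236*((7/254 - 146*1/335) + 223480) = 76236*((7/254 - 146/335) + 223480) = 76236*(-34739/85090 + 223480) = 76236*(19015878461/85090) = 724847255176398/42545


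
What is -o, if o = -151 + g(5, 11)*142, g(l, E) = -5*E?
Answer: 7961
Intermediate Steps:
o = -7961 (o = -151 - 5*11*142 = -151 - 55*142 = -151 - 7810 = -7961)
-o = -1*(-7961) = 7961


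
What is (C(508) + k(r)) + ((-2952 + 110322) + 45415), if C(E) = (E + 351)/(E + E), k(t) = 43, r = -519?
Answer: 155274107/1016 ≈ 1.5283e+5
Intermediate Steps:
C(E) = (351 + E)/(2*E) (C(E) = (351 + E)/((2*E)) = (351 + E)*(1/(2*E)) = (351 + E)/(2*E))
(C(508) + k(r)) + ((-2952 + 110322) + 45415) = ((½)*(351 + 508)/508 + 43) + ((-2952 + 110322) + 45415) = ((½)*(1/508)*859 + 43) + (107370 + 45415) = (859/1016 + 43) + 152785 = 44547/1016 + 152785 = 155274107/1016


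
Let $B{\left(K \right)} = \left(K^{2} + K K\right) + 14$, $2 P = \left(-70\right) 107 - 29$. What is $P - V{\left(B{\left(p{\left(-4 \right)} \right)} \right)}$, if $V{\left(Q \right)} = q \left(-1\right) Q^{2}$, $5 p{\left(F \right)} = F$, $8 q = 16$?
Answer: $- \frac{4115679}{1250} \approx -3292.5$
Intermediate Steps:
$q = 2$ ($q = \frac{1}{8} \cdot 16 = 2$)
$p{\left(F \right)} = \frac{F}{5}$
$P = - \frac{7519}{2}$ ($P = \frac{\left(-70\right) 107 - 29}{2} = \frac{-7490 - 29}{2} = \frac{1}{2} \left(-7519\right) = - \frac{7519}{2} \approx -3759.5$)
$B{\left(K \right)} = 14 + 2 K^{2}$ ($B{\left(K \right)} = \left(K^{2} + K^{2}\right) + 14 = 2 K^{2} + 14 = 14 + 2 K^{2}$)
$V{\left(Q \right)} = - 2 Q^{2}$ ($V{\left(Q \right)} = 2 \left(-1\right) Q^{2} = - 2 Q^{2}$)
$P - V{\left(B{\left(p{\left(-4 \right)} \right)} \right)} = - \frac{7519}{2} - - 2 \left(14 + 2 \left(\frac{1}{5} \left(-4\right)\right)^{2}\right)^{2} = - \frac{7519}{2} - - 2 \left(14 + 2 \left(- \frac{4}{5}\right)^{2}\right)^{2} = - \frac{7519}{2} - - 2 \left(14 + 2 \cdot \frac{16}{25}\right)^{2} = - \frac{7519}{2} - - 2 \left(14 + \frac{32}{25}\right)^{2} = - \frac{7519}{2} - - 2 \left(\frac{382}{25}\right)^{2} = - \frac{7519}{2} - \left(-2\right) \frac{145924}{625} = - \frac{7519}{2} - - \frac{291848}{625} = - \frac{7519}{2} + \frac{291848}{625} = - \frac{4115679}{1250}$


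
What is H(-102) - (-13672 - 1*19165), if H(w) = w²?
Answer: 43241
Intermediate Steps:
H(-102) - (-13672 - 1*19165) = (-102)² - (-13672 - 1*19165) = 10404 - (-13672 - 19165) = 10404 - 1*(-32837) = 10404 + 32837 = 43241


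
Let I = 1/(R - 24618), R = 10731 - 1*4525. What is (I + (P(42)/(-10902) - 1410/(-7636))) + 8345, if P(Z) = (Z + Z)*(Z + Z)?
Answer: 23170545060403/2776732132 ≈ 8344.5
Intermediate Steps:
R = 6206 (R = 10731 - 4525 = 6206)
P(Z) = 4*Z² (P(Z) = (2*Z)*(2*Z) = 4*Z²)
I = -1/18412 (I = 1/(6206 - 24618) = 1/(-18412) = -1/18412 ≈ -5.4312e-5)
(I + (P(42)/(-10902) - 1410/(-7636))) + 8345 = (-1/18412 + ((4*42²)/(-10902) - 1410/(-7636))) + 8345 = (-1/18412 + ((4*1764)*(-1/10902) - 1410*(-1/7636))) + 8345 = (-1/18412 + (7056*(-1/10902) + 705/3818)) + 8345 = (-1/18412 + (-1176/1817 + 705/3818)) + 8345 = (-1/18412 - 139521/301622) + 8345 = -1284581137/2776732132 + 8345 = 23170545060403/2776732132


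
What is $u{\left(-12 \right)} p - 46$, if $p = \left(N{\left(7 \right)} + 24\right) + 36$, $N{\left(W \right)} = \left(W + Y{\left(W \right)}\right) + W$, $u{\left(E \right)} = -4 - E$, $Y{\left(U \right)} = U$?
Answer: $602$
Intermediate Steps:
$N{\left(W \right)} = 3 W$ ($N{\left(W \right)} = \left(W + W\right) + W = 2 W + W = 3 W$)
$p = 81$ ($p = \left(3 \cdot 7 + 24\right) + 36 = \left(21 + 24\right) + 36 = 45 + 36 = 81$)
$u{\left(-12 \right)} p - 46 = \left(-4 - -12\right) 81 - 46 = \left(-4 + 12\right) 81 - 46 = 8 \cdot 81 - 46 = 648 - 46 = 602$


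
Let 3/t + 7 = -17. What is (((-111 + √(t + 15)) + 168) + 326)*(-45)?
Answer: -17235 - 45*√238/4 ≈ -17409.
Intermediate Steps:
t = -⅛ (t = 3/(-7 - 17) = 3/(-24) = 3*(-1/24) = -⅛ ≈ -0.12500)
(((-111 + √(t + 15)) + 168) + 326)*(-45) = (((-111 + √(-⅛ + 15)) + 168) + 326)*(-45) = (((-111 + √(119/8)) + 168) + 326)*(-45) = (((-111 + √238/4) + 168) + 326)*(-45) = ((57 + √238/4) + 326)*(-45) = (383 + √238/4)*(-45) = -17235 - 45*√238/4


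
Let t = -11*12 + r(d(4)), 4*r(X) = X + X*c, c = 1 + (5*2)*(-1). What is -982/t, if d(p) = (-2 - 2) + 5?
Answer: 491/67 ≈ 7.3284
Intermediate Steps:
c = -9 (c = 1 + 10*(-1) = 1 - 10 = -9)
d(p) = 1 (d(p) = -4 + 5 = 1)
r(X) = -2*X (r(X) = (X + X*(-9))/4 = (X - 9*X)/4 = (-8*X)/4 = -2*X)
t = -134 (t = -11*12 - 2*1 = -132 - 2 = -134)
-982/t = -982/(-134) = -982*(-1/134) = 491/67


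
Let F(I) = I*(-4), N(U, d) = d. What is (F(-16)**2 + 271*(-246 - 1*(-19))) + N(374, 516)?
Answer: -56905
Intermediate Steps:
F(I) = -4*I
(F(-16)**2 + 271*(-246 - 1*(-19))) + N(374, 516) = ((-4*(-16))**2 + 271*(-246 - 1*(-19))) + 516 = (64**2 + 271*(-246 + 19)) + 516 = (4096 + 271*(-227)) + 516 = (4096 - 61517) + 516 = -57421 + 516 = -56905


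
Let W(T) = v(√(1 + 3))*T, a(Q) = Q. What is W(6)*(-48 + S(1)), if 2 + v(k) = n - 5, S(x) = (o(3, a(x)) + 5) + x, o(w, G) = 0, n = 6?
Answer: 252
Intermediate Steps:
S(x) = 5 + x (S(x) = (0 + 5) + x = 5 + x)
v(k) = -1 (v(k) = -2 + (6 - 5) = -2 + 1 = -1)
W(T) = -T
W(6)*(-48 + S(1)) = (-1*6)*(-48 + (5 + 1)) = -6*(-48 + 6) = -6*(-42) = 252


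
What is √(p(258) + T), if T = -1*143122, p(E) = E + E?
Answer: I*√142606 ≈ 377.63*I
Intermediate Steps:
p(E) = 2*E
T = -143122
√(p(258) + T) = √(2*258 - 143122) = √(516 - 143122) = √(-142606) = I*√142606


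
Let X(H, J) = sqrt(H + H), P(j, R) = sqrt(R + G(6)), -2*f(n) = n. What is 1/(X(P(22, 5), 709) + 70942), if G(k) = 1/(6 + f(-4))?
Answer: 1/(70942 + 2**(3/4)*41**(1/4)/2) ≈ 1.4096e-5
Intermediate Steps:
f(n) = -n/2
G(k) = 1/8 (G(k) = 1/(6 - 1/2*(-4)) = 1/(6 + 2) = 1/8)
P(j, R) = sqrt(1/8 + R) (P(j, R) = sqrt(R + 1/8) = sqrt(1/8 + R))
X(H, J) = sqrt(2)*sqrt(H) (X(H, J) = sqrt(2*H) = sqrt(2)*sqrt(H))
1/(X(P(22, 5), 709) + 70942) = 1/(sqrt(2)*sqrt(sqrt(2 + 16*5)/4) + 70942) = 1/(sqrt(2)*sqrt(sqrt(2 + 80)/4) + 70942) = 1/(sqrt(2)*sqrt(sqrt(82)/4) + 70942) = 1/(sqrt(2)*(82**(1/4)/2) + 70942) = 1/(2**(3/4)*41**(1/4)/2 + 70942) = 1/(70942 + 2**(3/4)*41**(1/4)/2)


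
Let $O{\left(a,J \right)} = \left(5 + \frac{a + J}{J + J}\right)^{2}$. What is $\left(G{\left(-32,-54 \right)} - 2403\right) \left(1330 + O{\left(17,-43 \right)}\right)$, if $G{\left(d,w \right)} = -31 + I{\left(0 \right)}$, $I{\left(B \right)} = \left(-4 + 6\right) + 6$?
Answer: $- \frac{6092059604}{1849} \approx -3.2948 \cdot 10^{6}$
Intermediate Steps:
$I{\left(B \right)} = 8$ ($I{\left(B \right)} = 2 + 6 = 8$)
$O{\left(a,J \right)} = \left(5 + \frac{J + a}{2 J}\right)^{2}$
$G{\left(d,w \right)} = -23$ ($G{\left(d,w \right)} = -31 + 8 = -23$)
$\left(G{\left(-32,-54 \right)} - 2403\right) \left(1330 + O{\left(17,-43 \right)}\right) = \left(-23 - 2403\right) \left(1330 + \frac{\left(17 + 11 \left(-43\right)\right)^{2}}{4 \cdot 1849}\right) = - 2426 \left(1330 + \frac{1}{4} \cdot \frac{1}{1849} \left(17 - 473\right)^{2}\right) = - 2426 \left(1330 + \frac{1}{4} \cdot \frac{1}{1849} \left(-456\right)^{2}\right) = - 2426 \left(1330 + \frac{1}{4} \cdot \frac{1}{1849} \cdot 207936\right) = - 2426 \left(1330 + \frac{51984}{1849}\right) = \left(-2426\right) \frac{2511154}{1849} = - \frac{6092059604}{1849}$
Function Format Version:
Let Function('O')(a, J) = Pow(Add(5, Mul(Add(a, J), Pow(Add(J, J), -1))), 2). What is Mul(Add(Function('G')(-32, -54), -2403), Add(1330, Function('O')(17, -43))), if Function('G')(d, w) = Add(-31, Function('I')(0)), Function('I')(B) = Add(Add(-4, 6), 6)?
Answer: Rational(-6092059604, 1849) ≈ -3.2948e+6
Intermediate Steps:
Function('I')(B) = 8 (Function('I')(B) = Add(2, 6) = 8)
Function('O')(a, J) = Pow(Add(5, Mul(Rational(1, 2), Pow(J, -1), Add(J, a))), 2) (Function('O')(a, J) = Pow(Add(5, Mul(Add(J, a), Pow(Mul(2, J), -1))), 2) = Pow(Add(5, Mul(Add(J, a), Mul(Rational(1, 2), Pow(J, -1)))), 2) = Pow(Add(5, Mul(Rational(1, 2), Pow(J, -1), Add(J, a))), 2))
Function('G')(d, w) = -23 (Function('G')(d, w) = Add(-31, 8) = -23)
Mul(Add(Function('G')(-32, -54), -2403), Add(1330, Function('O')(17, -43))) = Mul(Add(-23, -2403), Add(1330, Mul(Rational(1, 4), Pow(-43, -2), Pow(Add(17, Mul(11, -43)), 2)))) = Mul(-2426, Add(1330, Mul(Rational(1, 4), Rational(1, 1849), Pow(Add(17, -473), 2)))) = Mul(-2426, Add(1330, Mul(Rational(1, 4), Rational(1, 1849), Pow(-456, 2)))) = Mul(-2426, Add(1330, Mul(Rational(1, 4), Rational(1, 1849), 207936))) = Mul(-2426, Add(1330, Rational(51984, 1849))) = Mul(-2426, Rational(2511154, 1849)) = Rational(-6092059604, 1849)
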